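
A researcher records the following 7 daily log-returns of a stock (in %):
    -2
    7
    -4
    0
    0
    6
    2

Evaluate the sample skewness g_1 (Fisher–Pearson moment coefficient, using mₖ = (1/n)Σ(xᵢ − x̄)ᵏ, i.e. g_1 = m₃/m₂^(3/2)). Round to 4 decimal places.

0.2870

x̄ = (-2 + 7 - 4 + 0 + 0 + 6 + 2) / 7 = 1.2857
deviations (xᵢ − x̄): -3.2857, 5.7143, -5.2857, -1.2857, -1.2857, 4.7143, 0.7143
Σ(xᵢ − x̄)² = 97.4286 ⇒ m₂ = 97.4286/7 = 13.91837
Σ(xᵢ − x̄)³ = 104.3265 ⇒ m₃ = 104.3265/7 = 14.90379
m₂^(3/2) = 13.91837^(1.5) = 51.92571
g_1 = m₃ / m₂^(3/2) = 14.90379 / 51.92571 ≈ 0.2870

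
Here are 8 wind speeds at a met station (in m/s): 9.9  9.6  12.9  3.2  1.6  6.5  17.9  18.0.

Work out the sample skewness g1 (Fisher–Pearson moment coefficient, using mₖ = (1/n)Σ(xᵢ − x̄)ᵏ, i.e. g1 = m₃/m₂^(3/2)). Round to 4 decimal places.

0.0784

x̄ = (9.9 + 9.6 + 12.9 + 3.2 + 1.6 + 6.5 + 17.9 + 18.0) / 8 = 9.9500
deviations (xᵢ − x̄): -0.0500, -0.3500, 2.9500, -6.7500, -8.3500, -3.4500, 7.9500, 8.0500
Σ(xᵢ − x̄)² = 264.0200 ⇒ m₂ = 264.0200/8 = 33.00250
Σ(xᵢ − x̄)³ = 118.9560 ⇒ m₃ = 118.9560/8 = 14.86950
m₂^(3/2) = 33.00250^(1.5) = 189.59211
g1 = m₃ / m₂^(3/2) = 14.86950 / 189.59211 ≈ 0.0784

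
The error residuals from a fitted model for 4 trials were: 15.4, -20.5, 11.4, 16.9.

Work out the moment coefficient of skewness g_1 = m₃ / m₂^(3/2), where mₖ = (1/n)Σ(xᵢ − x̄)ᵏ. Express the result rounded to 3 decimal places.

-1.097

x̄ = (15.4 - 20.5 + 11.4 + 16.9) / 4 = 5.8000
deviations (xᵢ − x̄): 9.6000, -26.3000, 5.6000, 11.1000
Σ(xᵢ − x̄)² = 938.4200 ⇒ m₂ = 938.4200/4 = 234.60500
Σ(xᵢ − x̄)³ = -15763.4640 ⇒ m₃ = -15763.4640/4 = -3940.86600
m₂^(3/2) = 234.60500^(1.5) = 3593.40275
g_1 = m₃ / m₂^(3/2) = -3940.86600 / 3593.40275 ≈ -1.097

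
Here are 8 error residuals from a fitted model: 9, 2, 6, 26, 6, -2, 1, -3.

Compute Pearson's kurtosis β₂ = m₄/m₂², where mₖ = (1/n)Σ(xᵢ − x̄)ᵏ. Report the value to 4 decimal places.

4.1287

x̄ = 5.6250
Σ(xᵢ − x̄)² = 593.8750 ⇒ m₂ = 74.23438
Σ(xᵢ − x̄)⁴ = 182016.0566 ⇒ m₄ = 22752.00708
m₂² = 5510.74243
β₂ = m₄/m₂² = 22752.00708 / 5510.74243 ≈ 4.1287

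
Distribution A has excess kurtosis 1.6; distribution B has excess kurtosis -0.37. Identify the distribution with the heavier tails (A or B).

A

Higher excess kurtosis ⇒ heavier tails relative to the normal distribution.
1.6 vs -0.37: the larger is 1.6, so A has heavier tails. (A is leptokurtic — heavier-than-normal tails; the other is platykurtic.)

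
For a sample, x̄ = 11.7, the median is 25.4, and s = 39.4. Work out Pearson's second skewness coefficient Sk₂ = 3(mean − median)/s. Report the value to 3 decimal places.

Sk₂ = 3(11.7 − 25.4) / 39.4 = 3 × -13.7000 / 39.4
    = -41.1000 / 39.4 ≈ -1.043

-1.043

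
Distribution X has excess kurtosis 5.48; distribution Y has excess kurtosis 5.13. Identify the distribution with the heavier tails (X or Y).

Higher excess kurtosis ⇒ heavier tails relative to the normal distribution.
5.48 vs 5.13: the larger is 5.48, so X has heavier tails.

X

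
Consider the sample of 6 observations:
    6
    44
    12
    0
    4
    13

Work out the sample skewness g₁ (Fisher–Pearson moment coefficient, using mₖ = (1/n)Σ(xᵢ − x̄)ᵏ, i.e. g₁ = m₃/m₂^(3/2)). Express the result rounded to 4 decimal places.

x̄ = (6 + 44 + 12 + 0 + 4 + 13) / 6 = 13.1667
deviations (xᵢ − x̄): -7.1667, 30.8333, -1.1667, -13.1667, -9.1667, -0.1667
Σ(xᵢ − x̄)² = 1260.8333 ⇒ m₂ = 1260.8333/6 = 210.13889
Σ(xᵢ − x̄)³ = 25890.5556 ⇒ m₃ = 25890.5556/6 = 4315.09259
m₂^(3/2) = 210.13889^(1.5) = 3046.20865
g₁ = m₃ / m₂^(3/2) = 4315.09259 / 3046.20865 ≈ 1.4165

1.4165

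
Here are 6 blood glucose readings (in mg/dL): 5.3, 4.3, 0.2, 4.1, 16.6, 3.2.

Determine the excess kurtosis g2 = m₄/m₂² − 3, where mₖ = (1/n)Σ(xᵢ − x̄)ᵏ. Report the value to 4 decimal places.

x̄ = 5.6167
Σ(xᵢ − x̄)² = 159.9483 ⇒ m₂ = 26.65806
Σ(xᵢ − x̄)⁴ = 15455.7356 ⇒ m₄ = 2575.95594
m₂² = 710.65193
g2 = m₄/m₂² − 3 = 3.62478 − 3 ≈ 0.6248

0.6248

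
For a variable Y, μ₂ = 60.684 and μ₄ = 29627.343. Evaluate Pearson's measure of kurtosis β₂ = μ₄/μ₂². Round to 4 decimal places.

8.0453

μ₂² = 60.684² = 3682.54786
μ₄/μ₂² = 29627.343 / 3682.54786 = 8.04534
β₂ ≈ 8.0453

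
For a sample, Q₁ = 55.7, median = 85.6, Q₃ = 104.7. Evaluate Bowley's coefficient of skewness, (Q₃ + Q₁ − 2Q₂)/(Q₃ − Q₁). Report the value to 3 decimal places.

-0.220

numerator: Q₃ + Q₁ − 2Q₂ = 104.7 + 55.7 − 2×85.6 = -10.8000
denominator: Q₃ − Q₁ = 104.7 − 55.7 = 49.0000
Bowley skewness = -10.8000 / 49.0000 ≈ -0.220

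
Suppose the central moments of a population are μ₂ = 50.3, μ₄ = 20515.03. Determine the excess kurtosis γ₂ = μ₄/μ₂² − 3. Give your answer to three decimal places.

μ₂² = 50.3² = 2530.09000
μ₄/μ₂² = 20515.03 / 2530.09000 = 8.10842
γ₂ = 8.10842 − 3 ≈ 5.108

5.108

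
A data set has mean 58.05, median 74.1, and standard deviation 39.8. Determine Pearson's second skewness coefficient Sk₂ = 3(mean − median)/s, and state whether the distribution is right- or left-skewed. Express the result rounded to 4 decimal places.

-1.2098, left-skewed

Sk₂ = 3(58.05 − 74.1) / 39.8 = 3 × -16.0500 / 39.8
    = -48.1500 / 39.8 ≈ -1.2098
Sk₂ < 0 ⇒ mean < median ⇒ left-skewed (negative skew).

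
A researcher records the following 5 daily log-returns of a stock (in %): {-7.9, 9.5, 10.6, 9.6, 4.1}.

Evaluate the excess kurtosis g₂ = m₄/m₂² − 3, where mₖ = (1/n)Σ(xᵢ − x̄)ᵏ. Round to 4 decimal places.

x̄ = 5.1800
Σ(xᵢ − x̄)² = 239.8280 ⇒ m₂ = 47.96560
Σ(xᵢ − x̄)⁴ = 30864.8457 ⇒ m₄ = 6172.96915
m₂² = 2300.69878
g₂ = m₄/m₂² − 3 = 2.68308 − 3 ≈ -0.3169

-0.3169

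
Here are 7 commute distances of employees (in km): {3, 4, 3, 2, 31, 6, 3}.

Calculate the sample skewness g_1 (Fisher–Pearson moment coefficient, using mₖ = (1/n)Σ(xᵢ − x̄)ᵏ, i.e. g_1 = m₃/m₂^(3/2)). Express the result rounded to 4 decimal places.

x̄ = (3 + 4 + 3 + 2 + 31 + 6 + 3) / 7 = 7.4286
deviations (xᵢ − x̄): -4.4286, -3.4286, -4.4286, -5.4286, 23.5714, -1.4286, -4.4286
Σ(xᵢ − x̄)² = 657.7143 ⇒ m₂ = 657.7143/7 = 93.95918
Σ(xᵢ − x̄)³ = 12632.8163 ⇒ m₃ = 12632.8163/7 = 1804.68805
m₂^(3/2) = 93.95918^(1.5) = 910.77028
g_1 = m₃ / m₂^(3/2) = 1804.68805 / 910.77028 ≈ 1.9815

1.9815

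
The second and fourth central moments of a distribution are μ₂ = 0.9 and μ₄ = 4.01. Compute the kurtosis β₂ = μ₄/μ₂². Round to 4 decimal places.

μ₂² = 0.9² = 0.81000
μ₄/μ₂² = 4.01 / 0.81000 = 4.95062
β₂ ≈ 4.9506

4.9506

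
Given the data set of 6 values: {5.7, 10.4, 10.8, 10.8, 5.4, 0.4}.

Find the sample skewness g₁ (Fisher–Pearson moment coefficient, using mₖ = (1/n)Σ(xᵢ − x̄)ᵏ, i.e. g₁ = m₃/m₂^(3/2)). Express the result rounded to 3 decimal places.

x̄ = (5.7 + 10.4 + 10.8 + 10.8 + 5.4 + 0.4) / 6 = 7.2500
deviations (xᵢ − x̄): -1.5500, 3.1500, 3.5500, 3.5500, -1.8500, -6.8500
Σ(xᵢ − x̄)² = 87.8750 ⇒ m₂ = 87.8750/6 = 14.64583
Σ(xᵢ − x̄)³ = -210.7410 ⇒ m₃ = -210.7410/6 = -35.12350
m₂^(3/2) = 14.64583^(1.5) = 56.04942
g₁ = m₃ / m₂^(3/2) = -35.12350 / 56.04942 ≈ -0.627

-0.627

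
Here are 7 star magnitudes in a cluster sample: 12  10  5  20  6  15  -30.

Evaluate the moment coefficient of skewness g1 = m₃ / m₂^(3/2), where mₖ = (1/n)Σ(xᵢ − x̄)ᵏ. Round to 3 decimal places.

x̄ = (12 + 10 + 5 + 20 + 6 + 15 - 30) / 7 = 5.4286
deviations (xᵢ − x̄): 6.5714, 4.5714, -0.4286, 14.5714, 0.5714, 9.5714, -35.4286
Σ(xᵢ − x̄)² = 1623.7143 ⇒ m₂ = 1623.7143/7 = 231.95918
Σ(xᵢ − x̄)³ = -40119.1837 ⇒ m₃ = -40119.1837/7 = -5731.31195
m₂^(3/2) = 231.95918^(1.5) = 3532.78622
g1 = m₃ / m₂^(3/2) = -5731.31195 / 3532.78622 ≈ -1.622

-1.622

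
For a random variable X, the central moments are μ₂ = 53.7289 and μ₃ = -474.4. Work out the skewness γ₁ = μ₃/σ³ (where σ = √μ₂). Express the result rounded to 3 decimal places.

-1.205

σ = √μ₂ = √53.7289 = 7.33000
σ³ = μ₂^(3/2) = 393.83284
γ₁ = μ₃/σ³ = -474.4 / 393.83284 ≈ -1.205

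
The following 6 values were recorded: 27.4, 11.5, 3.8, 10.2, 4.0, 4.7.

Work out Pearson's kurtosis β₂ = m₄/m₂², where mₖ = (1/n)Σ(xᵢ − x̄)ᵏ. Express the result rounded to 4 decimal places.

3.2729

x̄ = 10.2667
Σ(xᵢ − x̄)² = 407.1533 ⇒ m₂ = 67.85889
Σ(xᵢ − x̄)⁴ = 90425.7577 ⇒ m₄ = 15070.95962
m₂² = 4604.82880
β₂ = m₄/m₂² = 15070.95962 / 4604.82880 ≈ 3.2729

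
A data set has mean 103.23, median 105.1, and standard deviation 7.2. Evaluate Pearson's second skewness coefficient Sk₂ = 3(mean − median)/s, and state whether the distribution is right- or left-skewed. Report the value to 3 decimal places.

Sk₂ = 3(103.23 − 105.1) / 7.2 = 3 × -1.8700 / 7.2
    = -5.6100 / 7.2 ≈ -0.779
Sk₂ < 0 ⇒ mean < median ⇒ left-skewed (negative skew).

-0.779, left-skewed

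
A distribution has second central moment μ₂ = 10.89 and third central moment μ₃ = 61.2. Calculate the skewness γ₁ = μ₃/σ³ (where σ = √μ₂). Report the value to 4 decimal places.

1.7030

σ = √μ₂ = √10.89 = 3.30000
σ³ = μ₂^(3/2) = 35.93700
γ₁ = μ₃/σ³ = 61.2 / 35.93700 ≈ 1.7030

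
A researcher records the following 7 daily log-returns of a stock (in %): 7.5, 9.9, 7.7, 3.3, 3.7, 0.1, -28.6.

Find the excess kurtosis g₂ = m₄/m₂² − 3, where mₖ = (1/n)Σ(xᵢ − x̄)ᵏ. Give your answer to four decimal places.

x̄ = 0.5143
Σ(xᵢ − x̄)² = 1054.2486 ⇒ m₂ = 150.60694
Σ(xᵢ − x̄)⁴ = 731467.3015 ⇒ m₄ = 104495.32878
m₂² = 22682.45001
g₂ = m₄/m₂² − 3 = 4.60688 − 3 ≈ 1.6069

1.6069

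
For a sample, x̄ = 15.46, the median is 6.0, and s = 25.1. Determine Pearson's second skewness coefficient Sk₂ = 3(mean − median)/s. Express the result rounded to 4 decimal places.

Sk₂ = 3(15.46 − 6.0) / 25.1 = 3 × 9.4600 / 25.1
    = 28.3800 / 25.1 ≈ 1.1307

1.1307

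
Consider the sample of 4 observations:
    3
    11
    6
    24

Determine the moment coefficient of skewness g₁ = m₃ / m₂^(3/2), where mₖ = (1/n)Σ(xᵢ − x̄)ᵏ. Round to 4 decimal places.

0.7529

x̄ = (3 + 11 + 6 + 24) / 4 = 11.0000
deviations (xᵢ − x̄): -8.0000, 0.0000, -5.0000, 13.0000
Σ(xᵢ − x̄)² = 258.0000 ⇒ m₂ = 258.0000/4 = 64.50000
Σ(xᵢ − x̄)³ = 1560.0000 ⇒ m₃ = 1560.0000/4 = 390.00000
m₂^(3/2) = 64.50000^(1.5) = 518.01170
g₁ = m₃ / m₂^(3/2) = 390.00000 / 518.01170 ≈ 0.7529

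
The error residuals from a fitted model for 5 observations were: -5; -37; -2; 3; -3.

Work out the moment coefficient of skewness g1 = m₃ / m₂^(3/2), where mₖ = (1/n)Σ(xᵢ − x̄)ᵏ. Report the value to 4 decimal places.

-1.3700

x̄ = (-5 - 37 - 2 + 3 - 3) / 5 = -8.8000
deviations (xᵢ − x̄): 3.8000, -28.2000, 6.8000, 11.8000, 5.8000
Σ(xᵢ − x̄)² = 1028.8000 ⇒ m₂ = 1028.8000/5 = 205.76000
Σ(xᵢ − x̄)³ = -20218.3200 ⇒ m₃ = -20218.3200/5 = -4043.66400
m₂^(3/2) = 205.76000^(1.5) = 2951.49075
g1 = m₃ / m₂^(3/2) = -4043.66400 / 2951.49075 ≈ -1.3700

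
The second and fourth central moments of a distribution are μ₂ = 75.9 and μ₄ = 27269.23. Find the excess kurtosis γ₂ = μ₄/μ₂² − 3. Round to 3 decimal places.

1.734

μ₂² = 75.9² = 5760.81000
μ₄/μ₂² = 27269.23 / 5760.81000 = 4.73358
γ₂ = 4.73358 − 3 ≈ 1.734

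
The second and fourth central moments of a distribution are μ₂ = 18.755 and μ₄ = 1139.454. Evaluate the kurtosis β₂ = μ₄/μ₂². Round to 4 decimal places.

μ₂² = 18.755² = 351.75002
μ₄/μ₂² = 1139.454 / 351.75002 = 3.23939
β₂ ≈ 3.2394

3.2394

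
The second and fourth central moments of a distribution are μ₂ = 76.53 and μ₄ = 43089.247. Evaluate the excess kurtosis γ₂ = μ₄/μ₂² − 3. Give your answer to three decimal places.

μ₂² = 76.53² = 5856.84090
μ₄/μ₂² = 43089.247 / 5856.84090 = 7.35708
γ₂ = 7.35708 − 3 ≈ 4.357

4.357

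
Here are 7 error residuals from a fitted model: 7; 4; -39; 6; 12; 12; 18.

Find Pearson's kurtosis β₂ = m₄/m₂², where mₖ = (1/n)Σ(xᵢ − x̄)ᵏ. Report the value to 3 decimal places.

4.633

x̄ = 2.8571
Σ(xᵢ − x̄)² = 2176.8571 ⇒ m₂ = 310.97959
Σ(xᵢ − x̄)⁴ = 3136525.8484 ⇒ m₄ = 448075.12120
m₂² = 96708.30654
β₂ = m₄/m₂² = 448075.12120 / 96708.30654 ≈ 4.633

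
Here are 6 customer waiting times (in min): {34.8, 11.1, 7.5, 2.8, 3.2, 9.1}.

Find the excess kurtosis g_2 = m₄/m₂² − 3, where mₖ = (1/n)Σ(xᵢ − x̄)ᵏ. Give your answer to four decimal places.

0.6882

x̄ = 11.4167
Σ(xᵢ − x̄)² = 709.3483 ⇒ m₂ = 118.22472
Σ(xᵢ − x̄)⁴ = 309303.5069 ⇒ m₄ = 51550.58448
m₂² = 13977.08494
g_2 = m₄/m₂² − 3 = 3.68822 − 3 ≈ 0.6882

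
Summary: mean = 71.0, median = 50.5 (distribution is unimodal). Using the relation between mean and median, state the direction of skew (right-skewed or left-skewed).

right-skewed

mean − median = 71.0 − 50.5 = 20.5
mean > median ⇒ the longer tail is on the right ⇒ right-skewed (positively skewed).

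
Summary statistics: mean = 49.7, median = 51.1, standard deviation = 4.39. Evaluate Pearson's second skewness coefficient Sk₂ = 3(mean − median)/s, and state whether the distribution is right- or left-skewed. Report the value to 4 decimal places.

-0.9567, left-skewed

Sk₂ = 3(49.7 − 51.1) / 4.39 = 3 × -1.4000 / 4.39
    = -4.2000 / 4.39 ≈ -0.9567
Sk₂ < 0 ⇒ mean < median ⇒ left-skewed (negative skew).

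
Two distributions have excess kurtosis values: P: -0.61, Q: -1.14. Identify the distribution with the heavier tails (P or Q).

P

Higher excess kurtosis ⇒ heavier tails relative to the normal distribution.
-0.61 vs -1.14: the larger is -0.61, so P has heavier tails.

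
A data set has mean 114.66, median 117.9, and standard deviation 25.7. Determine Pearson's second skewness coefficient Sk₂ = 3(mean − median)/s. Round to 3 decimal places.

-0.378

Sk₂ = 3(114.66 − 117.9) / 25.7 = 3 × -3.2400 / 25.7
    = -9.7200 / 25.7 ≈ -0.378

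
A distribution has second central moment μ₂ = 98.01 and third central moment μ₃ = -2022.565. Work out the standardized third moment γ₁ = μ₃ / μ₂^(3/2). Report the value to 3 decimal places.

σ = √μ₂ = √98.01 = 9.90000
σ³ = μ₂^(3/2) = 970.29900
γ₁ = μ₃/σ³ = -2022.565 / 970.29900 ≈ -2.084

-2.084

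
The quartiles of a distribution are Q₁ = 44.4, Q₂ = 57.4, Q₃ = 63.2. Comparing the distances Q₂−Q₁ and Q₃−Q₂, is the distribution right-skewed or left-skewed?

left-skewed

Q₂ − Q₁ = 13.0;  Q₃ − Q₂ = 5.8
Q₂ − Q₁ > Q₃ − Q₂ ⇒ the lower half is more spread out ⇒ left-skewed.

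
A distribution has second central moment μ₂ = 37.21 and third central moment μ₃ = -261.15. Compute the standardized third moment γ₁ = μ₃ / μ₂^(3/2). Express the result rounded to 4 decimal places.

-1.1505

σ = √μ₂ = √37.21 = 6.10000
σ³ = μ₂^(3/2) = 226.98100
γ₁ = μ₃/σ³ = -261.15 / 226.98100 ≈ -1.1505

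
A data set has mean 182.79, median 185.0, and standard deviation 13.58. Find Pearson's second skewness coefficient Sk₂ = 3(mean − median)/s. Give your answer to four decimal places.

Sk₂ = 3(182.79 − 185.0) / 13.58 = 3 × -2.2100 / 13.58
    = -6.6300 / 13.58 ≈ -0.4882

-0.4882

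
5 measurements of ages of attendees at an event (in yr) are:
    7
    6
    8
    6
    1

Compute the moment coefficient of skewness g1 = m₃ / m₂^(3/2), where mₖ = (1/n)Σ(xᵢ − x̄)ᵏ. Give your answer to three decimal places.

-1.143

x̄ = (7 + 6 + 8 + 6 + 1) / 5 = 5.6000
deviations (xᵢ − x̄): 1.4000, 0.4000, 2.4000, 0.4000, -4.6000
Σ(xᵢ − x̄)² = 29.2000 ⇒ m₂ = 29.2000/5 = 5.84000
Σ(xᵢ − x̄)³ = -80.6400 ⇒ m₃ = -80.6400/5 = -16.12800
m₂^(3/2) = 5.84000^(1.5) = 14.11300
g1 = m₃ / m₂^(3/2) = -16.12800 / 14.11300 ≈ -1.143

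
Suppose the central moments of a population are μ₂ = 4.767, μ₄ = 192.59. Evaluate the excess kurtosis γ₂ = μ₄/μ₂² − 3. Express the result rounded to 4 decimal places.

5.4751

μ₂² = 4.767² = 22.72429
μ₄/μ₂² = 192.59 / 22.72429 = 8.47507
γ₂ = 8.47507 − 3 ≈ 5.4751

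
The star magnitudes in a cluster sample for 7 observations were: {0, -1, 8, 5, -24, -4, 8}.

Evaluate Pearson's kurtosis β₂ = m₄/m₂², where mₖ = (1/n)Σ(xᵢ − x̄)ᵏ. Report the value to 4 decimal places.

x̄ = -1.1429
Σ(xᵢ − x̄)² = 736.8571 ⇒ m₂ = 105.26531
Σ(xᵢ − x̄)⁴ = 288420.3790 ⇒ m₄ = 41202.91129
m₂² = 11080.78467
β₂ = m₄/m₂² = 41202.91129 / 11080.78467 ≈ 3.7184

3.7184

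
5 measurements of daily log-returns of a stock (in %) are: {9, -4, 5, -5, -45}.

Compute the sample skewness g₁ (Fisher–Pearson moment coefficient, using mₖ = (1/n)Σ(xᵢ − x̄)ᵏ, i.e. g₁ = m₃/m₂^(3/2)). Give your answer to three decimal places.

-1.219

x̄ = (9 - 4 + 5 - 5 - 45) / 5 = -8.0000
deviations (xᵢ − x̄): 17.0000, 4.0000, 13.0000, 3.0000, -37.0000
Σ(xᵢ − x̄)² = 1852.0000 ⇒ m₂ = 1852.0000/5 = 370.40000
Σ(xᵢ − x̄)³ = -43452.0000 ⇒ m₃ = -43452.0000/5 = -8690.40000
m₂^(3/2) = 370.40000^(1.5) = 7128.63645
g₁ = m₃ / m₂^(3/2) = -8690.40000 / 7128.63645 ≈ -1.219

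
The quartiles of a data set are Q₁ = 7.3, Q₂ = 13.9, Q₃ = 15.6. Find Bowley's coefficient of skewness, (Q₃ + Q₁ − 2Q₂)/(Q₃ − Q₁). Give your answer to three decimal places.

-0.590

numerator: Q₃ + Q₁ − 2Q₂ = 15.6 + 7.3 − 2×13.9 = -4.9000
denominator: Q₃ − Q₁ = 15.6 − 7.3 = 8.3000
Bowley skewness = -4.9000 / 8.3000 ≈ -0.590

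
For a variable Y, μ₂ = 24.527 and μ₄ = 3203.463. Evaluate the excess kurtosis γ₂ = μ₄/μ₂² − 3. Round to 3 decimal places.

μ₂² = 24.527² = 601.57373
μ₄/μ₂² = 3203.463 / 601.57373 = 5.32514
γ₂ = 5.32514 − 3 ≈ 2.325

2.325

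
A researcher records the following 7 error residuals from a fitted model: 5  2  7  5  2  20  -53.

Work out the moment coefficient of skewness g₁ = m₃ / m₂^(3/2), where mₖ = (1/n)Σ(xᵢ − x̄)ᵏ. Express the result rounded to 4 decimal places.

x̄ = (5 + 2 + 7 + 5 + 2 + 20 - 53) / 7 = -1.7143
deviations (xᵢ − x̄): 6.7143, 3.7143, 8.7143, 6.7143, 3.7143, 21.7143, -51.2857
Σ(xᵢ − x̄)² = 3295.4286 ⇒ m₂ = 3295.4286/7 = 470.77551
Σ(xᵢ − x̄)³ = -123284.8163 ⇒ m₃ = -123284.8163/7 = -17612.11662
m₂^(3/2) = 470.77551^(1.5) = 10214.58658
g₁ = m₃ / m₂^(3/2) = -17612.11662 / 10214.58658 ≈ -1.7242

-1.7242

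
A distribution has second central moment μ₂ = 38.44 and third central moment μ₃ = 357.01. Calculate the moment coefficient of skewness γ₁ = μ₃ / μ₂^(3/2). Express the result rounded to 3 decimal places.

1.498

σ = √μ₂ = √38.44 = 6.20000
σ³ = μ₂^(3/2) = 238.32800
γ₁ = μ₃/σ³ = 357.01 / 238.32800 ≈ 1.498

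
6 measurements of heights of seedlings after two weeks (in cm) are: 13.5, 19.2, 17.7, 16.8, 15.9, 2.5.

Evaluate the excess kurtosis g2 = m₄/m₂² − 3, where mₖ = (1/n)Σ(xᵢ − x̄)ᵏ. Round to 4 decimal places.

0.5258

x̄ = 14.2667
Σ(xᵢ − x̄)² = 184.2533 ⇒ m₂ = 30.70889
Σ(xᵢ − x̄)⁴ = 19949.5627 ⇒ m₄ = 3324.92712
m₂² = 943.03586
g2 = m₄/m₂² − 3 = 3.52577 − 3 ≈ 0.5258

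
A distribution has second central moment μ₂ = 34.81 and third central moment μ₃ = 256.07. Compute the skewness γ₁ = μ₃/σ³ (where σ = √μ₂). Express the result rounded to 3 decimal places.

1.247

σ = √μ₂ = √34.81 = 5.90000
σ³ = μ₂^(3/2) = 205.37900
γ₁ = μ₃/σ³ = 256.07 / 205.37900 ≈ 1.247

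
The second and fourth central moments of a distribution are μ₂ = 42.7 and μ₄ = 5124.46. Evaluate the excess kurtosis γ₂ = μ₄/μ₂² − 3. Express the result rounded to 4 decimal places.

μ₂² = 42.7² = 1823.29000
μ₄/μ₂² = 5124.46 / 1823.29000 = 2.81056
γ₂ = 2.81056 − 3 ≈ -0.1894

-0.1894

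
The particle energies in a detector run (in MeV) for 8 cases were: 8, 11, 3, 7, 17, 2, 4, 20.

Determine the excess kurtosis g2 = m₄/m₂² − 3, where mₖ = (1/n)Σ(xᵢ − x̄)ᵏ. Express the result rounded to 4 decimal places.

-1.0010

x̄ = 9.0000
Σ(xᵢ − x̄)² = 304.0000 ⇒ m₂ = 38.00000
Σ(xᵢ − x̄)⁴ = 23092.0000 ⇒ m₄ = 2886.50000
m₂² = 1444.00000
g2 = m₄/m₂² − 3 = 1.99896 − 3 ≈ -1.0010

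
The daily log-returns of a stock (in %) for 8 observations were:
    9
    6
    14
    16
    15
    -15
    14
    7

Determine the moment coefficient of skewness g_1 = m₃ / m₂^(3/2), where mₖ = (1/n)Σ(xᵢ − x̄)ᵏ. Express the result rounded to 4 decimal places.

-1.6748

x̄ = (9 + 6 + 14 + 16 + 15 - 15 + 14 + 7) / 8 = 8.2500
deviations (xᵢ − x̄): 0.7500, -2.2500, 5.7500, 7.7500, 6.7500, -23.2500, 5.7500, -1.2500
Σ(xᵢ − x̄)² = 719.5000 ⇒ m₂ = 719.5000/8 = 89.93750
Σ(xᵢ − x̄)³ = -11427.7500 ⇒ m₃ = -11427.7500/8 = -1428.46875
m₂^(3/2) = 89.93750^(1.5) = 852.92573
g_1 = m₃ / m₂^(3/2) = -1428.46875 / 852.92573 ≈ -1.6748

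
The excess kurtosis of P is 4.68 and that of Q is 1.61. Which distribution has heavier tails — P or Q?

Higher excess kurtosis ⇒ heavier tails relative to the normal distribution.
4.68 vs 1.61: the larger is 4.68, so P has heavier tails.

P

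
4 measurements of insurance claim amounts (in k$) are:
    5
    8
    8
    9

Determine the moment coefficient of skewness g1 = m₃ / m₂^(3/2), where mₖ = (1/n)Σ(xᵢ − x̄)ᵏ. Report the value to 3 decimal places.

x̄ = (5 + 8 + 8 + 9) / 4 = 7.5000
deviations (xᵢ − x̄): -2.5000, 0.5000, 0.5000, 1.5000
Σ(xᵢ − x̄)² = 9.0000 ⇒ m₂ = 9.0000/4 = 2.25000
Σ(xᵢ − x̄)³ = -12.0000 ⇒ m₃ = -12.0000/4 = -3.00000
m₂^(3/2) = 2.25000^(1.5) = 3.37500
g1 = m₃ / m₂^(3/2) = -3.00000 / 3.37500 ≈ -0.889

-0.889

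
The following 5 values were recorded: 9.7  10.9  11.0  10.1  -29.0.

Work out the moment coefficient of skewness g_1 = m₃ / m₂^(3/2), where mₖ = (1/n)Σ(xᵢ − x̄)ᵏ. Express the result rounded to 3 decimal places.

-1.496

x̄ = (9.7 + 10.9 + 11.0 + 10.1 - 29.0) / 5 = 2.5400
deviations (xᵢ − x̄): 7.1600, 8.3600, 8.4600, 7.5600, -31.5400
Σ(xᵢ − x̄)² = 1244.6520 ⇒ m₂ = 1244.6520/5 = 248.93040
Σ(xᵢ − x̄)³ = -29386.1806 ⇒ m₃ = -29386.1806/5 = -5877.23611
m₂^(3/2) = 248.93040^(1.5) = 3927.50644
g_1 = m₃ / m₂^(3/2) = -5877.23611 / 3927.50644 ≈ -1.496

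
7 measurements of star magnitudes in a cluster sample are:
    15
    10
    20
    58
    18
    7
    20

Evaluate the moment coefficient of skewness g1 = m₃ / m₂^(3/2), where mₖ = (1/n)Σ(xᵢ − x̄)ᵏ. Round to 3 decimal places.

1.672

x̄ = (15 + 10 + 20 + 58 + 18 + 7 + 20) / 7 = 21.1429
deviations (xᵢ − x̄): -6.1429, -11.1429, -1.1429, 36.8571, -3.1429, -14.1429, -1.1429
Σ(xᵢ − x̄)² = 1732.8571 ⇒ m₂ = 1732.8571/7 = 247.55102
Σ(xᵢ − x̄)³ = 45590.3265 ⇒ m₃ = 45590.3265/7 = 6512.90379
m₂^(3/2) = 247.55102^(1.5) = 3894.90690
g1 = m₃ / m₂^(3/2) = 6512.90379 / 3894.90690 ≈ 1.672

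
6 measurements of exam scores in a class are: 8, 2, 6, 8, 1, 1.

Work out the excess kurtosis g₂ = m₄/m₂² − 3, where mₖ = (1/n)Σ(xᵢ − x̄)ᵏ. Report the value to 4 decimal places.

x̄ = 4.3333
Σ(xᵢ − x̄)² = 57.3333 ⇒ m₂ = 9.55556
Σ(xᵢ − x̄)⁴ = 645.7778 ⇒ m₄ = 107.62963
m₂² = 91.30864
g₂ = m₄/m₂² − 3 = 1.17875 − 3 ≈ -1.8213

-1.8213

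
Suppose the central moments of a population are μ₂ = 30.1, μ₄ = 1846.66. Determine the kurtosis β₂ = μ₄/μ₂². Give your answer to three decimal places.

μ₂² = 30.1² = 906.01000
μ₄/μ₂² = 1846.66 / 906.01000 = 2.03823
β₂ ≈ 2.038

2.038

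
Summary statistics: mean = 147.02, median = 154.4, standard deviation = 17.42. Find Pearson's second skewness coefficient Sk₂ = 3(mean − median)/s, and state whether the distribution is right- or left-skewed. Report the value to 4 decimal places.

-1.2710, left-skewed

Sk₂ = 3(147.02 − 154.4) / 17.42 = 3 × -7.3800 / 17.42
    = -22.1400 / 17.42 ≈ -1.2710
Sk₂ < 0 ⇒ mean < median ⇒ left-skewed (negative skew).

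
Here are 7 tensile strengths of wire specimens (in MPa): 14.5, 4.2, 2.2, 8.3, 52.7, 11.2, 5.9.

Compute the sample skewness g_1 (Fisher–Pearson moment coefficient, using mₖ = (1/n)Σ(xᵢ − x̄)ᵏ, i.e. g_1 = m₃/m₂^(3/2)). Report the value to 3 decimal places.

1.807

x̄ = (14.5 + 4.2 + 2.2 + 8.3 + 52.7 + 11.2 + 5.9) / 7 = 14.1429
deviations (xᵢ − x̄): 0.3571, -9.9429, -11.9429, -5.8429, 38.5571, -2.9429, -8.2429
Σ(xᵢ − x̄)² = 1839.0171 ⇒ m₂ = 1839.0171/7 = 262.71673
Σ(xᵢ − x̄)³ = 53849.7474 ⇒ m₃ = 53849.7474/7 = 7692.82106
m₂^(3/2) = 262.71673^(1.5) = 4258.25443
g_1 = m₃ / m₂^(3/2) = 7692.82106 / 4258.25443 ≈ 1.807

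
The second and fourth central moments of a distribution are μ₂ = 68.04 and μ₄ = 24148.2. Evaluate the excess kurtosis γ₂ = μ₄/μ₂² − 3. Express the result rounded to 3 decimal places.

μ₂² = 68.04² = 4629.44160
μ₄/μ₂² = 24148.2 / 4629.44160 = 5.21622
γ₂ = 5.21622 − 3 ≈ 2.216

2.216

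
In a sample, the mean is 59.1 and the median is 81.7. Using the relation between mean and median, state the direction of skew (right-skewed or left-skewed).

mean − median = 59.1 − 81.7 = -22.6
mean < median ⇒ the longer tail is on the left ⇒ left-skewed (negatively skewed).

left-skewed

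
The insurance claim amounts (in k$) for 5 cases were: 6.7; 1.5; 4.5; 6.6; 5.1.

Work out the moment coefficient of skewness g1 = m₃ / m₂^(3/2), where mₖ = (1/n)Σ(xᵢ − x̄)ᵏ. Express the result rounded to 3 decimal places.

x̄ = (6.7 + 1.5 + 4.5 + 6.6 + 5.1) / 5 = 4.8800
deviations (xᵢ − x̄): 1.8200, -3.3800, -0.3800, 1.7200, 0.2200
Σ(xᵢ − x̄)² = 17.8880 ⇒ m₂ = 17.8880/5 = 3.57760
Σ(xᵢ − x̄)³ = -27.5417 ⇒ m₃ = -27.5417/5 = -5.50834
m₂^(3/2) = 3.57760^(1.5) = 6.76687
g1 = m₃ / m₂^(3/2) = -5.50834 / 6.76687 ≈ -0.814

-0.814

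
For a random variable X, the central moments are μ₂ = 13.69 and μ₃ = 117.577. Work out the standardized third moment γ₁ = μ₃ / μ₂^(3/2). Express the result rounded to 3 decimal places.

σ = √μ₂ = √13.69 = 3.70000
σ³ = μ₂^(3/2) = 50.65300
γ₁ = μ₃/σ³ = 117.577 / 50.65300 ≈ 2.321

2.321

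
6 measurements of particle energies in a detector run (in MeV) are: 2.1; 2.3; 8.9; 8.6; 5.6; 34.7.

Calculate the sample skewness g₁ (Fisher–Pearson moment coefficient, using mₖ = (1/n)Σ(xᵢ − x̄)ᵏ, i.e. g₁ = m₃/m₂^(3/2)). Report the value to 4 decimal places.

1.5633

x̄ = (2.1 + 2.3 + 8.9 + 8.6 + 5.6 + 34.7) / 6 = 10.3667
deviations (xᵢ − x̄): -8.2667, -8.0667, -1.4667, -1.7667, -4.7667, 24.3333
Σ(xᵢ − x̄)² = 753.5133 ⇒ m₂ = 753.5133/6 = 125.58556
Σ(xᵢ − x̄)³ = 13201.2316 ⇒ m₃ = 13201.2316/6 = 2200.20526
m₂^(3/2) = 125.58556^(1.5) = 1407.37404
g₁ = m₃ / m₂^(3/2) = 2200.20526 / 1407.37404 ≈ 1.5633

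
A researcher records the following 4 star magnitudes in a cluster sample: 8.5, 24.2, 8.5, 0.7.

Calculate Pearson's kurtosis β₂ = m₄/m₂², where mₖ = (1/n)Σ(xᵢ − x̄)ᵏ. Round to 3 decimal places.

x̄ = 10.4750
Σ(xᵢ − x̄)² = 291.7275 ⇒ m₂ = 72.93188
Σ(xᵢ − x̄)⁴ = 44645.7278 ⇒ m₄ = 11161.43195
m₂² = 5319.05839
β₂ = m₄/m₂² = 11161.43195 / 5319.05839 ≈ 2.098

2.098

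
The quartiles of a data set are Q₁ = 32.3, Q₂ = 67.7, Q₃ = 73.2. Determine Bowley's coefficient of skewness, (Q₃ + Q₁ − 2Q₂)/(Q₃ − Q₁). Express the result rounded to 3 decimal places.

-0.731

numerator: Q₃ + Q₁ − 2Q₂ = 73.2 + 32.3 − 2×67.7 = -29.9000
denominator: Q₃ − Q₁ = 73.2 − 32.3 = 40.9000
Bowley skewness = -29.9000 / 40.9000 ≈ -0.731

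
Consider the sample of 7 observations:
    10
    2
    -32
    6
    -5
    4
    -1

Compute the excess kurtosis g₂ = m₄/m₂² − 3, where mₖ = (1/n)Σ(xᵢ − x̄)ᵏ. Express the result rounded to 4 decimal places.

1.1411

x̄ = -2.2857
Σ(xᵢ − x̄)² = 1169.4286 ⇒ m₂ = 167.06122
Σ(xᵢ − x̄)⁴ = 809032.0641 ⇒ m₄ = 115576.00916
m₂² = 27909.45273
g₂ = m₄/m₂² − 3 = 4.14111 − 3 ≈ 1.1411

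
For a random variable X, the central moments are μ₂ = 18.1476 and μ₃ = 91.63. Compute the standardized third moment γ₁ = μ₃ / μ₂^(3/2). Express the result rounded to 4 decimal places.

1.1852

σ = √μ₂ = √18.1476 = 4.26000
σ³ = μ₂^(3/2) = 77.30878
γ₁ = μ₃/σ³ = 91.63 / 77.30878 ≈ 1.1852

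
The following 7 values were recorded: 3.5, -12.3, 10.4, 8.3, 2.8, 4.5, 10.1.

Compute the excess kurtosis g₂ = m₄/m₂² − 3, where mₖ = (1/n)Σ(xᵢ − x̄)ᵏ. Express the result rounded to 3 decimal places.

x̄ = 3.9000
Σ(xᵢ − x̄)² = 364.2200 ⇒ m₂ = 52.03143
Σ(xᵢ − x̄)⁴ = 72513.8786 ⇒ m₄ = 10359.12551
m₂² = 2707.26956
g₂ = m₄/m₂² − 3 = 3.82641 − 3 ≈ 0.826

0.826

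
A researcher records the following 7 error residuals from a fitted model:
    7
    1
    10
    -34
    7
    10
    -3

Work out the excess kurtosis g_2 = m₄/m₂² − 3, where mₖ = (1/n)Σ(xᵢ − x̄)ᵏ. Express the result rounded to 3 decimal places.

x̄ = -0.2857
Σ(xᵢ − x̄)² = 1463.4286 ⇒ m₂ = 209.06122
Σ(xᵢ − x̄)⁴ = 1320058.0641 ⇒ m₄ = 188579.72345
m₂² = 43706.59559
g_2 = m₄/m₂² − 3 = 4.31467 − 3 ≈ 1.315

1.315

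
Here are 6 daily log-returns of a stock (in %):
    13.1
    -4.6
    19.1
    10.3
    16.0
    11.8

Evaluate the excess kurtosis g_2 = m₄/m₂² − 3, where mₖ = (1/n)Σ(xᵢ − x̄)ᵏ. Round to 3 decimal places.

x̄ = 10.9500
Σ(xᵢ − x̄)² = 339.4950 ⇒ m₂ = 56.58250
Σ(xᵢ − x̄)⁴ = 63552.8430 ⇒ m₄ = 10592.14051
m₂² = 3201.57931
g_2 = m₄/m₂² − 3 = 3.30841 − 3 ≈ 0.308

0.308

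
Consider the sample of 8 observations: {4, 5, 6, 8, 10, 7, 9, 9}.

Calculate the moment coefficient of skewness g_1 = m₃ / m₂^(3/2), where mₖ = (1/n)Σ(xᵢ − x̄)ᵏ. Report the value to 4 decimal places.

-0.2520

x̄ = (4 + 5 + 6 + 8 + 10 + 7 + 9 + 9) / 8 = 7.2500
deviations (xᵢ − x̄): -3.2500, -2.2500, -1.2500, 0.7500, 2.7500, -0.2500, 1.7500, 1.7500
Σ(xᵢ − x̄)² = 31.5000 ⇒ m₂ = 31.5000/8 = 3.93750
Σ(xᵢ − x̄)³ = -15.7500 ⇒ m₃ = -15.7500/8 = -1.96875
m₂^(3/2) = 3.93750^(1.5) = 7.81323
g_1 = m₃ / m₂^(3/2) = -1.96875 / 7.81323 ≈ -0.2520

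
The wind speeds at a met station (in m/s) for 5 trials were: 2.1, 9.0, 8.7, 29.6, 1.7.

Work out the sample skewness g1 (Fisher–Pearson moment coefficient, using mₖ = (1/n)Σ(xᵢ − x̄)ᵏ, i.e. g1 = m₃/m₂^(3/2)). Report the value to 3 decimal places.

1.161

x̄ = (2.1 + 9.0 + 8.7 + 29.6 + 1.7) / 5 = 10.2200
deviations (xᵢ − x̄): -8.1200, -1.2200, -1.5200, 19.3800, -8.5200
Σ(xᵢ − x̄)² = 517.9080 ⇒ m₂ = 517.9080/5 = 103.58160
Σ(xᵢ − x̄)³ = 6119.6405 ⇒ m₃ = 6119.6405/5 = 1223.92810
m₂^(3/2) = 103.58160^(1.5) = 1054.20221
g1 = m₃ / m₂^(3/2) = 1223.92810 / 1054.20221 ≈ 1.161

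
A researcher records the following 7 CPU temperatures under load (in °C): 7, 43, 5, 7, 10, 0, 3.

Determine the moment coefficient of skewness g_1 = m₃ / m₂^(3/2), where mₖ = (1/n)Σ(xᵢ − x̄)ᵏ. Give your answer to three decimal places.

x̄ = (7 + 43 + 5 + 7 + 10 + 0 + 3) / 7 = 10.7143
deviations (xᵢ − x̄): -3.7143, 32.2857, -5.7143, -3.7143, -0.7143, -10.7143, -7.7143
Σ(xᵢ − x̄)² = 1277.4286 ⇒ m₂ = 1277.4286/7 = 182.48980
Σ(xᵢ − x̄)³ = 31675.1020 ⇒ m₃ = 31675.1020/7 = 4525.01458
m₂^(3/2) = 182.48980^(1.5) = 2465.23246
g_1 = m₃ / m₂^(3/2) = 4525.01458 / 2465.23246 ≈ 1.836

1.836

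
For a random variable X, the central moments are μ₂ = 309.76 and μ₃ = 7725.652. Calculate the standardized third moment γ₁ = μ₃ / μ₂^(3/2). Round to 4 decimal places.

σ = √μ₂ = √309.76 = 17.60000
σ³ = μ₂^(3/2) = 5451.77600
γ₁ = μ₃/σ³ = 7725.652 / 5451.77600 ≈ 1.4171

1.4171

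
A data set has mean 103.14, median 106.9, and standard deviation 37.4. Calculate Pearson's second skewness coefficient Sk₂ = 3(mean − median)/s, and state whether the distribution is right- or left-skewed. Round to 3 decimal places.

Sk₂ = 3(103.14 − 106.9) / 37.4 = 3 × -3.7600 / 37.4
    = -11.2800 / 37.4 ≈ -0.302
Sk₂ < 0 ⇒ mean < median ⇒ left-skewed (negative skew).

-0.302, left-skewed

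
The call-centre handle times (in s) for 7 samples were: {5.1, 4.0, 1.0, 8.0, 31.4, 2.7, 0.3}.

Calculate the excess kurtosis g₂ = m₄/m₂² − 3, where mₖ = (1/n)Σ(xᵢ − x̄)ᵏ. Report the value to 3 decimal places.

1.647

x̄ = 7.5000
Σ(xᵢ − x̄)² = 706.6000 ⇒ m₂ = 100.94286
Σ(xᵢ − x̄)⁴ = 331467.4564 ⇒ m₄ = 47352.49377
m₂² = 10189.46041
g₂ = m₄/m₂² − 3 = 4.64720 − 3 ≈ 1.647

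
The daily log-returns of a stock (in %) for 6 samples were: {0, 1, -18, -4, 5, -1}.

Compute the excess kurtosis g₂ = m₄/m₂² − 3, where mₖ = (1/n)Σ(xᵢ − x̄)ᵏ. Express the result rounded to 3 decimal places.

x̄ = -2.8333
Σ(xᵢ − x̄)² = 318.8333 ⇒ m₂ = 53.13889
Σ(xᵢ − x̄)⁴ = 56971.4861 ⇒ m₄ = 9495.24769
m₂² = 2823.74151
g₂ = m₄/m₂² − 3 = 3.36265 − 3 ≈ 0.363

0.363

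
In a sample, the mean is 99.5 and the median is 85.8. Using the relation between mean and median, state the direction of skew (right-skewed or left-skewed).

mean − median = 99.5 − 85.8 = 13.7
mean > median ⇒ the longer tail is on the right ⇒ right-skewed (positively skewed).

right-skewed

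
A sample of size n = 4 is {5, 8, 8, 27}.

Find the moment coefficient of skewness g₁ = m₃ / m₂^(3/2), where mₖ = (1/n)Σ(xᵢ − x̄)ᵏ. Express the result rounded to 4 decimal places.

x̄ = (5 + 8 + 8 + 27) / 4 = 12.0000
deviations (xᵢ − x̄): -7.0000, -4.0000, -4.0000, 15.0000
Σ(xᵢ − x̄)² = 306.0000 ⇒ m₂ = 306.0000/4 = 76.50000
Σ(xᵢ − x̄)³ = 2904.0000 ⇒ m₃ = 2904.0000/4 = 726.00000
m₂^(3/2) = 76.50000^(1.5) = 669.10173
g₁ = m₃ / m₂^(3/2) = 726.00000 / 669.10173 ≈ 1.0850

1.0850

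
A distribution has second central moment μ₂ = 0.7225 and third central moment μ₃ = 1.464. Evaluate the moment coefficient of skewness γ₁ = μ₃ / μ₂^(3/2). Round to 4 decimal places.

2.3839

σ = √μ₂ = √0.7225 = 0.85000
σ³ = μ₂^(3/2) = 0.61413
γ₁ = μ₃/σ³ = 1.464 / 0.61413 ≈ 2.3839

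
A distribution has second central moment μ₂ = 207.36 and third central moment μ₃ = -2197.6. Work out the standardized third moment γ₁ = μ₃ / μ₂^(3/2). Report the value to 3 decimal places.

-0.736

σ = √μ₂ = √207.36 = 14.40000
σ³ = μ₂^(3/2) = 2985.98400
γ₁ = μ₃/σ³ = -2197.6 / 2985.98400 ≈ -0.736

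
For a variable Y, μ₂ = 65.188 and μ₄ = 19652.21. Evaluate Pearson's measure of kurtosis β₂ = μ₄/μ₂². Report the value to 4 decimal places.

4.6246

μ₂² = 65.188² = 4249.47534
μ₄/μ₂² = 19652.21 / 4249.47534 = 4.62462
β₂ ≈ 4.6246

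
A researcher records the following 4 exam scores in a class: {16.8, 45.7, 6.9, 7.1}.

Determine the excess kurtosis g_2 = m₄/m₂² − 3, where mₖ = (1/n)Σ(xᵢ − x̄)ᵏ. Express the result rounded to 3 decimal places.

x̄ = 19.1250
Σ(xᵢ − x̄)² = 1005.6875 ⇒ m₂ = 251.42188
Σ(xᵢ − x̄)⁴ = 542035.7465 ⇒ m₄ = 135508.93663
m₂² = 63212.95923
g_2 = m₄/m₂² − 3 = 2.14369 − 3 ≈ -0.856

-0.856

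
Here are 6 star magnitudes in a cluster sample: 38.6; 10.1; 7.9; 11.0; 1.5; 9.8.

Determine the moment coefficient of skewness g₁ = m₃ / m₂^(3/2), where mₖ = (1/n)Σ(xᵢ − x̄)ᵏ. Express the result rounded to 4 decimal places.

x̄ = (38.6 + 10.1 + 7.9 + 11.0 + 1.5 + 9.8) / 6 = 13.1500
deviations (xᵢ − x̄): 25.4500, -3.0500, -5.2500, -2.1500, -11.6500, -3.3500
Σ(xᵢ − x̄)² = 836.1350 ⇒ m₂ = 836.1350/6 = 139.35583
Σ(xᵢ − x̄)³ = 14682.2520 ⇒ m₃ = 14682.2520/6 = 2447.04200
m₂^(3/2) = 139.35583^(1.5) = 1645.08268
g₁ = m₃ / m₂^(3/2) = 2447.04200 / 1645.08268 ≈ 1.4875

1.4875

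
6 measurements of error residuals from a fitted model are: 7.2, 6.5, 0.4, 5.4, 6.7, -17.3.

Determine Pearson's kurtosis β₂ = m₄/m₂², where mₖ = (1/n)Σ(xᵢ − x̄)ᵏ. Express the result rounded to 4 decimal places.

x̄ = 1.4833
Σ(xᵢ − x̄)² = 454.3883 ⇒ m₂ = 75.73139
Σ(xᵢ − x̄)⁴ = 127156.1019 ⇒ m₄ = 21192.68366
m₂² = 5735.24326
β₂ = m₄/m₂² = 21192.68366 / 5735.24326 ≈ 3.6952

3.6952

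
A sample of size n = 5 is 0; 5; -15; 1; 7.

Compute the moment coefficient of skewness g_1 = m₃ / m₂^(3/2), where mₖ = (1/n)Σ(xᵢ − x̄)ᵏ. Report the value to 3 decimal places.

x̄ = (0 + 5 - 15 + 1 + 7) / 5 = -0.4000
deviations (xᵢ − x̄): 0.4000, 5.4000, -14.6000, 1.4000, 7.4000
Σ(xᵢ − x̄)² = 299.2000 ⇒ m₂ = 299.2000/5 = 59.84000
Σ(xᵢ − x̄)³ = -2546.6400 ⇒ m₃ = -2546.6400/5 = -509.32800
m₂^(3/2) = 59.84000^(1.5) = 462.90021
g_1 = m₃ / m₂^(3/2) = -509.32800 / 462.90021 ≈ -1.100

-1.100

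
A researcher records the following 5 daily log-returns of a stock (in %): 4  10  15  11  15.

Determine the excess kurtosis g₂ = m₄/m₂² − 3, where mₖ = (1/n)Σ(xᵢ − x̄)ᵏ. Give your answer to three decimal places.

-0.833

x̄ = 11.0000
Σ(xᵢ − x̄)² = 82.0000 ⇒ m₂ = 16.40000
Σ(xᵢ − x̄)⁴ = 2914.0000 ⇒ m₄ = 582.80000
m₂² = 268.96000
g₂ = m₄/m₂² − 3 = 2.16686 − 3 ≈ -0.833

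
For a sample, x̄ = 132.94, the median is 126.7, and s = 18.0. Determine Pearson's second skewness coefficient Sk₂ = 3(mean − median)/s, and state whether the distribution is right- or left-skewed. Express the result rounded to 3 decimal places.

1.040, right-skewed

Sk₂ = 3(132.94 − 126.7) / 18.0 = 3 × 6.2400 / 18.0
    = 18.7200 / 18.0 ≈ 1.040
Sk₂ > 0 ⇒ mean > median ⇒ right-skewed (positive skew).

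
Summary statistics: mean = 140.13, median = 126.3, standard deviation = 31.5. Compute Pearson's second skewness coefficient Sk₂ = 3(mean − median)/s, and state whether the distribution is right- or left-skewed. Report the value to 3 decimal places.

1.317, right-skewed

Sk₂ = 3(140.13 − 126.3) / 31.5 = 3 × 13.8300 / 31.5
    = 41.4900 / 31.5 ≈ 1.317
Sk₂ > 0 ⇒ mean > median ⇒ right-skewed (positive skew).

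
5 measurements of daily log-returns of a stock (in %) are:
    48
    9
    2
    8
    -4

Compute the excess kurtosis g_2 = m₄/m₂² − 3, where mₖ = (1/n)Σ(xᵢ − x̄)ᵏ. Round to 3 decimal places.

-0.043

x̄ = 12.6000
Σ(xᵢ − x̄)² = 1675.2000 ⇒ m₂ = 335.04000
Σ(xᵢ − x̄)⁴ = 1659583.7760 ⇒ m₄ = 331916.75520
m₂² = 112251.80160
g_2 = m₄/m₂² − 3 = 2.95689 − 3 ≈ -0.043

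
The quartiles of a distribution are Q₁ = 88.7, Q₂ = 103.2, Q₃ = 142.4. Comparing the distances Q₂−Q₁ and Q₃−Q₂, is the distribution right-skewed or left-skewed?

right-skewed

Q₂ − Q₁ = 14.5;  Q₃ − Q₂ = 39.2
Q₃ − Q₂ > Q₂ − Q₁ ⇒ the upper half is more spread out ⇒ right-skewed.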